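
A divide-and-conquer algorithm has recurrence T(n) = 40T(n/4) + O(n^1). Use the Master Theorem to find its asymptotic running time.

Master Theorem for T(n) = 40T(n/4) + O(n^1):

a = 40, b = 4, c = 1
log_b(a) = log_4(40) = 2.6610

Case 1: c = 1 < log_4(40) = 2.6610
T(n) = O(n^(log_4 40))

For T(n) = 40T(n/4) + O(n^1): log_4(40) = 2.6610. This is Case 1 of the Master Theorem (c < log_b(a), work dominated by leaves), giving O(n^(log_4 40)).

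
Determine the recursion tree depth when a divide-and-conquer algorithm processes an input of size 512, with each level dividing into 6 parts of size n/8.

For divide and conquer with division factor 8:

Problem sizes at each level:
Level 0: 512
Level 1: 64
Level 2: 8
Level 3: 1

The root is level 0 and the size-1 base case is level 3 (the tree spans levels 0 through 3, i.e. 4 levels counting the root), so the depth is the number of divisions: log_8(512) = 3

The recursion tree depth is log_8(512) = 3. At each level, the problem size is divided by 8, so it takes 3 divisions to reduce to a base case of size 1. The algorithm makes 6 recursive calls at each level.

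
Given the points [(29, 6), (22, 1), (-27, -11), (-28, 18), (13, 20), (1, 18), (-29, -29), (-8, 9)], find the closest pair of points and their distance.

Computing all pairwise distances among 8 points:

d((29, 6), (22, 1)) = 8.6023 <-- minimum
d((29, 6), (-27, -11)) = 58.5235
d((29, 6), (-28, 18)) = 58.2495
d((29, 6), (13, 20)) = 21.2603
d((29, 6), (1, 18)) = 30.4631
d((29, 6), (-29, -29)) = 67.7422
d((29, 6), (-8, 9)) = 37.1214
d((22, 1), (-27, -11)) = 50.448
d((22, 1), (-28, 18)) = 52.811
d((22, 1), (13, 20)) = 21.0238
d((22, 1), (1, 18)) = 27.0185
d((22, 1), (-29, -29)) = 59.1692
d((22, 1), (-8, 9)) = 31.0483
d((-27, -11), (-28, 18)) = 29.0172
d((-27, -11), (13, 20)) = 50.6063
d((-27, -11), (1, 18)) = 40.3113
d((-27, -11), (-29, -29)) = 18.1108
d((-27, -11), (-8, 9)) = 27.5862
d((-28, 18), (13, 20)) = 41.0488
d((-28, 18), (1, 18)) = 29.0
d((-28, 18), (-29, -29)) = 47.0106
d((-28, 18), (-8, 9)) = 21.9317
d((13, 20), (1, 18)) = 12.1655
d((13, 20), (-29, -29)) = 64.5368
d((13, 20), (-8, 9)) = 23.7065
d((1, 18), (-29, -29)) = 55.7584
d((1, 18), (-8, 9)) = 12.7279
d((-29, -29), (-8, 9)) = 43.4166

Closest pair: (29, 6) and (22, 1) with distance 8.6023

The closest pair is (29, 6) and (22, 1) with Euclidean distance 8.6023. For 8 points, brute-force pairwise comparison is shown above. For large n, the divide-and-conquer algorithm (sort by x, recurse on halves, check the dividing strip) achieves O(n log n).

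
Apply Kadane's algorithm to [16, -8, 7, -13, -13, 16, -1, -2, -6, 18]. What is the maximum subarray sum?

Using Kadane's algorithm on [16, -8, 7, -13, -13, 16, -1, -2, -6, 18]:

Scanning through the array:
Position 1 (value -8): max_ending_here = 8, max_so_far = 16
Position 2 (value 7): max_ending_here = 15, max_so_far = 16
Position 3 (value -13): max_ending_here = 2, max_so_far = 16
Position 4 (value -13): max_ending_here = -11, max_so_far = 16
Position 5 (value 16): max_ending_here = 16, max_so_far = 16
Position 6 (value -1): max_ending_here = 15, max_so_far = 16
Position 7 (value -2): max_ending_here = 13, max_so_far = 16
Position 8 (value -6): max_ending_here = 7, max_so_far = 16
Position 9 (value 18): max_ending_here = 25, max_so_far = 25

Maximum subarray: [16, -1, -2, -6, 18]
Maximum sum: 25

The maximum subarray is [16, -1, -2, -6, 18] with sum 25. This subarray runs from index 5 to index 9.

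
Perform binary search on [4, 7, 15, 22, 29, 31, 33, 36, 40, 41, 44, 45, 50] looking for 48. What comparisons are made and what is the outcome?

Binary search for 48 in [4, 7, 15, 22, 29, 31, 33, 36, 40, 41, 44, 45, 50]:

lo=0, hi=12, mid=6, arr[mid]=33 -> 33 < 48, search right half
lo=7, hi=12, mid=9, arr[mid]=41 -> 41 < 48, search right half
lo=10, hi=12, mid=11, arr[mid]=45 -> 45 < 48, search right half
lo=12, hi=12, mid=12, arr[mid]=50 -> 50 > 48, search left half
lo=12 > hi=11, target 48 not found

Binary search determines that 48 is not in the array after 4 comparisons. The search space was exhausted without finding the target.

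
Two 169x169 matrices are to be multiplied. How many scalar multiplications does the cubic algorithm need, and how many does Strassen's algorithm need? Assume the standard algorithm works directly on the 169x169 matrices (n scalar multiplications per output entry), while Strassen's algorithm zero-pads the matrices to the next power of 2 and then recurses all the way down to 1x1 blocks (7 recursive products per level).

Matrix multiplication for 169x169 matrices:

Strassen's algorithm requires power-of-2 dimensions. Pad 169x169 to 256x256 (next power of 2).

Standard algorithm: 169^3 = 4826809 multiplications
Strassen's algorithm: 7^(log2(256)) = 7^8 = 5764801 multiplications
Difference: 4826809 - 5764801 = -937992 (Strassen uses MORE here due to padding overhead — for small or just-over-power-of-2 n, padding can outweigh the per-level savings)

Standard: 4826809 multiplications (169^3). Strassen: 5764801 multiplications (7^8, after padding to 256x256). Strassen reduces 8 recursive multiplications to 7 at each level.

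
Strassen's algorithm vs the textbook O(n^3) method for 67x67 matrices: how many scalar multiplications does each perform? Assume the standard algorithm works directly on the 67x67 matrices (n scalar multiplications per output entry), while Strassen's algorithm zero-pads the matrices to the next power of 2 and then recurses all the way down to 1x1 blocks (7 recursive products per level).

Matrix multiplication for 67x67 matrices:

Strassen's algorithm requires power-of-2 dimensions. Pad 67x67 to 128x128 (next power of 2).

Standard algorithm: 67^3 = 300763 multiplications
Strassen's algorithm: 7^(log2(128)) = 7^7 = 823543 multiplications
Difference: 300763 - 823543 = -522780 (Strassen uses MORE here due to padding overhead — for small or just-over-power-of-2 n, padding can outweigh the per-level savings)

Standard: 300763 multiplications (67^3). Strassen: 823543 multiplications (7^7, after padding to 128x128). Strassen reduces 8 recursive multiplications to 7 at each level.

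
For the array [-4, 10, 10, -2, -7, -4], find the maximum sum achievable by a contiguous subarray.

Using Kadane's algorithm on [-4, 10, 10, -2, -7, -4]:

Scanning through the array:
Position 1 (value 10): max_ending_here = 10, max_so_far = 10
Position 2 (value 10): max_ending_here = 20, max_so_far = 20
Position 3 (value -2): max_ending_here = 18, max_so_far = 20
Position 4 (value -7): max_ending_here = 11, max_so_far = 20
Position 5 (value -4): max_ending_here = 7, max_so_far = 20

Maximum subarray: [10, 10]
Maximum sum: 20

The maximum subarray is [10, 10] with sum 20. This subarray runs from index 1 to index 2.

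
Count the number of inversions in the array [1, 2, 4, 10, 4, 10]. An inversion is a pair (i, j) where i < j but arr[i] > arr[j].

Finding inversions in [1, 2, 4, 10, 4, 10]:

(3, 4): arr[3]=10 > arr[4]=4

Total inversions: 1

The array has 1 inversion(s): (3,4). Each pair (i,j) satisfies i < j and arr[i] > arr[j].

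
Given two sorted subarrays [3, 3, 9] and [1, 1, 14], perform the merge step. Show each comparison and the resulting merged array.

Merging process:

Compare 3 vs 1: take 1 from right. Merged: [1]
Compare 3 vs 1: take 1 from right. Merged: [1, 1]
Compare 3 vs 14: take 3 from left. Merged: [1, 1, 3]
Compare 3 vs 14: take 3 from left. Merged: [1, 1, 3, 3]
Compare 9 vs 14: take 9 from left. Merged: [1, 1, 3, 3, 9]
Append remaining from right: [14]. Merged: [1, 1, 3, 3, 9, 14]

Final merged array: [1, 1, 3, 3, 9, 14]
Total comparisons: 5

The merged array is [1, 1, 3, 3, 9, 14], requiring 5 comparisons. The merge step runs in O(n) time where n is the total number of elements.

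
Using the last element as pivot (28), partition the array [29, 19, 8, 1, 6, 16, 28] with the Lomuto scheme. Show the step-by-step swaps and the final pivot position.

Lomuto partition with pivot = 28:

Initial array: [29, 19, 8, 1, 6, 16, 28]

arr[0]=29 > 28: no swap
arr[1]=19 <= 28: swap with position 0, array becomes [19, 29, 8, 1, 6, 16, 28]
arr[2]=8 <= 28: swap with position 1, array becomes [19, 8, 29, 1, 6, 16, 28]
arr[3]=1 <= 28: swap with position 2, array becomes [19, 8, 1, 29, 6, 16, 28]
arr[4]=6 <= 28: swap with position 3, array becomes [19, 8, 1, 6, 29, 16, 28]
arr[5]=16 <= 28: swap with position 4, array becomes [19, 8, 1, 6, 16, 29, 28]

Place pivot at position 5: [19, 8, 1, 6, 16, 28, 29]
Pivot position: 5

After partitioning with pivot 28, the array becomes [19, 8, 1, 6, 16, 28, 29]. The pivot is placed at index 5. All elements to the left of the pivot are <= 28, and all elements to the right are > 28.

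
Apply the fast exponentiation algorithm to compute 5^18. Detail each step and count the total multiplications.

Computing 5^18 by squaring (build up from 5^1; each line after the first costs one multiplication):

5^1 = 5
5^2 = (5^1)^2 = 5^2 = 25
5^4 = (5^2)^2 = 25^2 = 625
5^8 = (5^4)^2 = 625^2 = 390625
5^9 = 5 * 5^8 = 5 * 390625 = 1953125
5^18 = (5^9)^2 = 1953125^2 = 3814697265625

Result: 3814697265625
Multiplications needed: 5 (5 lines after 5^1)

5^18 = 3814697265625. Using exponentiation by squaring, this requires 5 multiplications. The key idea: if the exponent is even, square the half-power; if odd, multiply by the base once.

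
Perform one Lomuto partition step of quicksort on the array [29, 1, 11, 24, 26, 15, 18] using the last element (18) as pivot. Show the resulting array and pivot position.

Lomuto partition with pivot = 18:

Initial array: [29, 1, 11, 24, 26, 15, 18]

arr[0]=29 > 18: no swap
arr[1]=1 <= 18: swap with position 0, array becomes [1, 29, 11, 24, 26, 15, 18]
arr[2]=11 <= 18: swap with position 1, array becomes [1, 11, 29, 24, 26, 15, 18]
arr[3]=24 > 18: no swap
arr[4]=26 > 18: no swap
arr[5]=15 <= 18: swap with position 2, array becomes [1, 11, 15, 24, 26, 29, 18]

Place pivot at position 3: [1, 11, 15, 18, 26, 29, 24]
Pivot position: 3

After partitioning with pivot 18, the array becomes [1, 11, 15, 18, 26, 29, 24]. The pivot is placed at index 3. All elements to the left of the pivot are <= 18, and all elements to the right are > 18.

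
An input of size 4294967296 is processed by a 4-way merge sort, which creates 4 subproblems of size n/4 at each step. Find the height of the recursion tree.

For divide and conquer with division factor 4:

Problem sizes at each level:
Level 0: 4294967296
Level 1: 1073741824
Level 2: 268435456
Level 3: 67108864
Level 4: 16777216
Level 5: 4194304
Level 6: 1048576
Level 7: 262144
Level 8: 65536
Level 9: 16384
Level 10: 4096
Level 11: 1024
Level 12: 256
Level 13: 64
Level 14: 16
Level 15: 4
Level 16: 1

The root is level 0 and the size-1 base case is level 16 (the tree spans levels 0 through 16, i.e. 17 levels counting the root), so the depth is the number of divisions: log_4(4294967296) = 16

The recursion tree depth is log_4(4294967296) = 16. At each level, the problem size is divided by 4, so it takes 16 divisions to reduce to a base case of size 1. The algorithm makes 4 recursive calls at each level.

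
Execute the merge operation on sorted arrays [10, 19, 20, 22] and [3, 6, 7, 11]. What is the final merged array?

Merging process:

Compare 10 vs 3: take 3 from right. Merged: [3]
Compare 10 vs 6: take 6 from right. Merged: [3, 6]
Compare 10 vs 7: take 7 from right. Merged: [3, 6, 7]
Compare 10 vs 11: take 10 from left. Merged: [3, 6, 7, 10]
Compare 19 vs 11: take 11 from right. Merged: [3, 6, 7, 10, 11]
Append remaining from left: [19, 20, 22]. Merged: [3, 6, 7, 10, 11, 19, 20, 22]

Final merged array: [3, 6, 7, 10, 11, 19, 20, 22]
Total comparisons: 5

The merged array is [3, 6, 7, 10, 11, 19, 20, 22], requiring 5 comparisons. The merge step runs in O(n) time where n is the total number of elements.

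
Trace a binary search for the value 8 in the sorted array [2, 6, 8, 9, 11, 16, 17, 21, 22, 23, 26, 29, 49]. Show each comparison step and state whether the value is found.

Binary search for 8 in [2, 6, 8, 9, 11, 16, 17, 21, 22, 23, 26, 29, 49]:

lo=0, hi=12, mid=6, arr[mid]=17 -> 17 > 8, search left half
lo=0, hi=5, mid=2, arr[mid]=8 -> Found target at index 2!

Binary search finds 8 at index 2 after 2 comparisons. The search repeatedly halves the search space by comparing with the middle element.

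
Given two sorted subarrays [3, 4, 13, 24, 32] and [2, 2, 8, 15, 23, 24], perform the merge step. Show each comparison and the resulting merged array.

Merging process:

Compare 3 vs 2: take 2 from right. Merged: [2]
Compare 3 vs 2: take 2 from right. Merged: [2, 2]
Compare 3 vs 8: take 3 from left. Merged: [2, 2, 3]
Compare 4 vs 8: take 4 from left. Merged: [2, 2, 3, 4]
Compare 13 vs 8: take 8 from right. Merged: [2, 2, 3, 4, 8]
Compare 13 vs 15: take 13 from left. Merged: [2, 2, 3, 4, 8, 13]
Compare 24 vs 15: take 15 from right. Merged: [2, 2, 3, 4, 8, 13, 15]
Compare 24 vs 23: take 23 from right. Merged: [2, 2, 3, 4, 8, 13, 15, 23]
Compare 24 vs 24: take 24 from left. Merged: [2, 2, 3, 4, 8, 13, 15, 23, 24]
Compare 32 vs 24: take 24 from right. Merged: [2, 2, 3, 4, 8, 13, 15, 23, 24, 24]
Append remaining from left: [32]. Merged: [2, 2, 3, 4, 8, 13, 15, 23, 24, 24, 32]

Final merged array: [2, 2, 3, 4, 8, 13, 15, 23, 24, 24, 32]
Total comparisons: 10

The merged array is [2, 2, 3, 4, 8, 13, 15, 23, 24, 24, 32], requiring 10 comparisons. The merge step runs in O(n) time where n is the total number of elements.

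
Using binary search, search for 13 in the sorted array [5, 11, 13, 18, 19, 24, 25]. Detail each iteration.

Binary search for 13 in [5, 11, 13, 18, 19, 24, 25]:

lo=0, hi=6, mid=3, arr[mid]=18 -> 18 > 13, search left half
lo=0, hi=2, mid=1, arr[mid]=11 -> 11 < 13, search right half
lo=2, hi=2, mid=2, arr[mid]=13 -> Found target at index 2!

Binary search finds 13 at index 2 after 3 comparisons. The search repeatedly halves the search space by comparing with the middle element.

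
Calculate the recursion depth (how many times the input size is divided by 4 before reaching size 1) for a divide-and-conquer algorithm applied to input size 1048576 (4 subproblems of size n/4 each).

For divide and conquer with division factor 4:

Problem sizes at each level:
Level 0: 1048576
Level 1: 262144
Level 2: 65536
Level 3: 16384
Level 4: 4096
Level 5: 1024
Level 6: 256
Level 7: 64
Level 8: 16
Level 9: 4
Level 10: 1

The root is level 0 and the size-1 base case is level 10 (the tree spans levels 0 through 10, i.e. 11 levels counting the root), so the depth is the number of divisions: log_4(1048576) = 10

The recursion tree depth is log_4(1048576) = 10. At each level, the problem size is divided by 4, so it takes 10 divisions to reduce to a base case of size 1. The algorithm makes 4 recursive calls at each level.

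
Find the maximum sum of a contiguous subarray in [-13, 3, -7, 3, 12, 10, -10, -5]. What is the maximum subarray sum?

Using Kadane's algorithm on [-13, 3, -7, 3, 12, 10, -10, -5]:

Scanning through the array:
Position 1 (value 3): max_ending_here = 3, max_so_far = 3
Position 2 (value -7): max_ending_here = -4, max_so_far = 3
Position 3 (value 3): max_ending_here = 3, max_so_far = 3
Position 4 (value 12): max_ending_here = 15, max_so_far = 15
Position 5 (value 10): max_ending_here = 25, max_so_far = 25
Position 6 (value -10): max_ending_here = 15, max_so_far = 25
Position 7 (value -5): max_ending_here = 10, max_so_far = 25

Maximum subarray: [3, 12, 10]
Maximum sum: 25

The maximum subarray is [3, 12, 10] with sum 25. This subarray runs from index 3 to index 5.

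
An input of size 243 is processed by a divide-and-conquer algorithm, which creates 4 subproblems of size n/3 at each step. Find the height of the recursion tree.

For divide and conquer with division factor 3:

Problem sizes at each level:
Level 0: 243
Level 1: 81
Level 2: 27
Level 3: 9
Level 4: 3
Level 5: 1

The root is level 0 and the size-1 base case is level 5 (the tree spans levels 0 through 5, i.e. 6 levels counting the root), so the depth is the number of divisions: log_3(243) = 5

The recursion tree depth is log_3(243) = 5. At each level, the problem size is divided by 3, so it takes 5 divisions to reduce to a base case of size 1. The algorithm makes 4 recursive calls at each level.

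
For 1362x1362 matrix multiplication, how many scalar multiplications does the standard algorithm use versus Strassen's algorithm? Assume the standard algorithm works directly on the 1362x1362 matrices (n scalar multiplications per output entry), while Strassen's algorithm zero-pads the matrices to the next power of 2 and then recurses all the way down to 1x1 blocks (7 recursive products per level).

Matrix multiplication for 1362x1362 matrices:

Strassen's algorithm requires power-of-2 dimensions. Pad 1362x1362 to 2048x2048 (next power of 2).

Standard algorithm: 1362^3 = 2526569928 multiplications
Strassen's algorithm: 7^(log2(2048)) = 7^11 = 1977326743 multiplications
Savings: 2526569928 - 1977326743 = 549243185 multiplications

Standard: 2526569928 multiplications (1362^3). Strassen: 1977326743 multiplications (7^11, after padding to 2048x2048). Strassen reduces 8 recursive multiplications to 7 at each level.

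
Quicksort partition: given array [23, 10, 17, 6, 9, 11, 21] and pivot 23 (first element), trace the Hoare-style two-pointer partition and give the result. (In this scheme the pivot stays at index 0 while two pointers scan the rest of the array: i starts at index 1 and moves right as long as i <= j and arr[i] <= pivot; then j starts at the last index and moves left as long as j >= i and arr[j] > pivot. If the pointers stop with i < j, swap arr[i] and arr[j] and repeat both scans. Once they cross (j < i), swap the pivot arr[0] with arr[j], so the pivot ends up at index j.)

Hoare-style two-pointer partition with pivot = 23:

Initial array: [23, 10, 17, 6, 9, 11, 21]

Pointers start at i = 1, j = 6.
i ends at 7, j ends at 6: the pointers have crossed (j < i), so scanning stops.

Swap pivot arr[0] with arr[6] to place pivot at position 6: [21, 10, 17, 6, 9, 11, 23]
Pivot position: 6

After partitioning with pivot 23, the array becomes [21, 10, 17, 6, 9, 11, 23]. The pivot is placed at index 6. All elements to the left of the pivot are <= 23, and all elements to the right are > 23.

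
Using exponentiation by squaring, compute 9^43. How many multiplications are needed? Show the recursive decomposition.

Computing 9^43 by squaring (build up from 9^1; each line after the first costs one multiplication):

9^1 = 9
9^2 = (9^1)^2 = 9^2 = 81
9^4 = (9^2)^2 = 81^2 = 6561
9^5 = 9 * 9^4 = 9 * 6561 = 59049
9^10 = (9^5)^2 = 59049^2 = 3486784401
9^20 = (9^10)^2 = 3486784401^2 = 12157665459056928801
9^21 = 9 * 9^20 = 9 * 12157665459056928801 = 109418989131512359209
9^42 = (9^21)^2 = 109418989131512359209^2 = 11972515182562019788602740026717047105681
9^43 = 9 * 9^42 = 9 * 11972515182562019788602740026717047105681 = 107752636643058178097424660240453423951129

Result: 107752636643058178097424660240453423951129
Multiplications needed: 8 (8 lines after 9^1)

9^43 = 107752636643058178097424660240453423951129. Using exponentiation by squaring, this requires 8 multiplications. The key idea: if the exponent is even, square the half-power; if odd, multiply by the base once.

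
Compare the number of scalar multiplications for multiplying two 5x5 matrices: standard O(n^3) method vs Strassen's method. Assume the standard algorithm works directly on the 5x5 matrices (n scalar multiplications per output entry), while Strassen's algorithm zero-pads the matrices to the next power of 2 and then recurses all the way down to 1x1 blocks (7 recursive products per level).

Matrix multiplication for 5x5 matrices:

Strassen's algorithm requires power-of-2 dimensions. Pad 5x5 to 8x8 (next power of 2).

Standard algorithm: 5^3 = 125 multiplications
Strassen's algorithm: 7^(log2(8)) = 7^3 = 343 multiplications
Difference: 125 - 343 = -218 (Strassen uses MORE here due to padding overhead — for small or just-over-power-of-2 n, padding can outweigh the per-level savings)

Standard: 125 multiplications (5^3). Strassen: 343 multiplications (7^3, after padding to 8x8). Strassen reduces 8 recursive multiplications to 7 at each level.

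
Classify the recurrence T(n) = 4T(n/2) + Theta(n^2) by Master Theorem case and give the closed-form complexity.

Master Theorem for T(n) = 4T(n/2) + O(n^2):

a = 4, b = 2, c = 2
log_b(a) = log_2(4) = 2.0000

Case 2: c = 2 = log_2(4) = 2.0000
T(n) = O(n^2 log n) = O(n^2 log n)

For T(n) = 4T(n/2) + O(n^2): log_2(4) = 2.0000. This is Case 2 of the Master Theorem (c = log_b(a), equal work at all levels), giving O(n^2 log n).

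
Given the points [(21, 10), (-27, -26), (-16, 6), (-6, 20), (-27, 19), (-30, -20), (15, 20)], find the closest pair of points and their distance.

Computing all pairwise distances among 7 points:

d((21, 10), (-27, -26)) = 60.0
d((21, 10), (-16, 6)) = 37.2156
d((21, 10), (-6, 20)) = 28.7924
d((21, 10), (-27, 19)) = 48.8365
d((21, 10), (-30, -20)) = 59.1692
d((21, 10), (15, 20)) = 11.6619
d((-27, -26), (-16, 6)) = 33.8378
d((-27, -26), (-6, 20)) = 50.5668
d((-27, -26), (-27, 19)) = 45.0
d((-27, -26), (-30, -20)) = 6.7082 <-- minimum
d((-27, -26), (15, 20)) = 62.2896
d((-16, 6), (-6, 20)) = 17.2047
d((-16, 6), (-27, 19)) = 17.0294
d((-16, 6), (-30, -20)) = 29.5296
d((-16, 6), (15, 20)) = 34.0147
d((-6, 20), (-27, 19)) = 21.0238
d((-6, 20), (-30, -20)) = 46.6476
d((-6, 20), (15, 20)) = 21.0
d((-27, 19), (-30, -20)) = 39.1152
d((-27, 19), (15, 20)) = 42.0119
d((-30, -20), (15, 20)) = 60.208

Closest pair: (-27, -26) and (-30, -20) with distance 6.7082

The closest pair is (-27, -26) and (-30, -20) with Euclidean distance 6.7082. For 7 points, brute-force pairwise comparison is shown above. For large n, the divide-and-conquer algorithm (sort by x, recurse on halves, check the dividing strip) achieves O(n log n).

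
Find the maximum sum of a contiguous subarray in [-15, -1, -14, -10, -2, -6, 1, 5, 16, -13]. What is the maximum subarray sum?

Using Kadane's algorithm on [-15, -1, -14, -10, -2, -6, 1, 5, 16, -13]:

Scanning through the array:
Position 1 (value -1): max_ending_here = -1, max_so_far = -1
Position 2 (value -14): max_ending_here = -14, max_so_far = -1
Position 3 (value -10): max_ending_here = -10, max_so_far = -1
Position 4 (value -2): max_ending_here = -2, max_so_far = -1
Position 5 (value -6): max_ending_here = -6, max_so_far = -1
Position 6 (value 1): max_ending_here = 1, max_so_far = 1
Position 7 (value 5): max_ending_here = 6, max_so_far = 6
Position 8 (value 16): max_ending_here = 22, max_so_far = 22
Position 9 (value -13): max_ending_here = 9, max_so_far = 22

Maximum subarray: [1, 5, 16]
Maximum sum: 22

The maximum subarray is [1, 5, 16] with sum 22. This subarray runs from index 6 to index 8.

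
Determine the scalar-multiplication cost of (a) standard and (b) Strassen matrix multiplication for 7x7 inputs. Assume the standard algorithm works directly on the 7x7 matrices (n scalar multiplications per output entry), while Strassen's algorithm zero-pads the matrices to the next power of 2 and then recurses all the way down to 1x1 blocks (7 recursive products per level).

Matrix multiplication for 7x7 matrices:

Strassen's algorithm requires power-of-2 dimensions. Pad 7x7 to 8x8 (next power of 2).

Standard algorithm: 7^3 = 343 multiplications
Strassen's algorithm: 7^(log2(8)) = 7^3 = 343 multiplications
Savings: 343 - 343 = 0 multiplications

Standard: 343 multiplications (7^3). Strassen: 343 multiplications (7^3, after padding to 8x8). Strassen reduces 8 recursive multiplications to 7 at each level.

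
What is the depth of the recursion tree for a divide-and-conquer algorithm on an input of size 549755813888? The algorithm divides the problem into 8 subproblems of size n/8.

For divide and conquer with division factor 8:

Problem sizes at each level:
Level 0: 549755813888
Level 1: 68719476736
Level 2: 8589934592
Level 3: 1073741824
Level 4: 134217728
Level 5: 16777216
Level 6: 2097152
Level 7: 262144
Level 8: 32768
Level 9: 4096
Level 10: 512
Level 11: 64
Level 12: 8
Level 13: 1

The root is level 0 and the size-1 base case is level 13 (the tree spans levels 0 through 13, i.e. 14 levels counting the root), so the depth is the number of divisions: log_8(549755813888) = 13

The recursion tree depth is log_8(549755813888) = 13. At each level, the problem size is divided by 8, so it takes 13 divisions to reduce to a base case of size 1. The algorithm makes 8 recursive calls at each level.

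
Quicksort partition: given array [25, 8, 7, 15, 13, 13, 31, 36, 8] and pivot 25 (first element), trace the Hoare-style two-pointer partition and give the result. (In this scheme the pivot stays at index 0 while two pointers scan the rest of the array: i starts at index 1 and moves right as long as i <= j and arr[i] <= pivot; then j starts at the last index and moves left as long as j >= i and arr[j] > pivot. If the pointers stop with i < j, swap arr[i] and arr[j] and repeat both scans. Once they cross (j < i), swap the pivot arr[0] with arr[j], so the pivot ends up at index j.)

Hoare-style two-pointer partition with pivot = 25:

Initial array: [25, 8, 7, 15, 13, 13, 31, 36, 8]

Pointers start at i = 1, j = 8.
i stops at index 6 (arr[6]=31 > 25), j stops at index 8 (arr[8]=8 <= 25): swap arr[6] and arr[8], array becomes [25, 8, 7, 15, 13, 13, 8, 36, 31]
i ends at 7, j ends at 6: the pointers have crossed (j < i), so scanning stops.

Swap pivot arr[0] with arr[6] to place pivot at position 6: [8, 8, 7, 15, 13, 13, 25, 36, 31]
Pivot position: 6

After partitioning with pivot 25, the array becomes [8, 8, 7, 15, 13, 13, 25, 36, 31]. The pivot is placed at index 6. All elements to the left of the pivot are <= 25, and all elements to the right are > 25.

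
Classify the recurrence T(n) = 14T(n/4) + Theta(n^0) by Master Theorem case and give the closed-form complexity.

Master Theorem for T(n) = 14T(n/4) + O(n^0):

a = 14, b = 4, c = 0
log_b(a) = log_4(14) = 1.9037

Case 1: c = 0 < log_4(14) = 1.9037
T(n) = O(n^(log_4 14))

For T(n) = 14T(n/4) + O(n^0): log_4(14) = 1.9037. This is Case 1 of the Master Theorem (c < log_b(a), work dominated by leaves), giving O(n^(log_4 14)).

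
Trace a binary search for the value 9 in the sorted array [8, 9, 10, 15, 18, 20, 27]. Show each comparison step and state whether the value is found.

Binary search for 9 in [8, 9, 10, 15, 18, 20, 27]:

lo=0, hi=6, mid=3, arr[mid]=15 -> 15 > 9, search left half
lo=0, hi=2, mid=1, arr[mid]=9 -> Found target at index 1!

Binary search finds 9 at index 1 after 2 comparisons. The search repeatedly halves the search space by comparing with the middle element.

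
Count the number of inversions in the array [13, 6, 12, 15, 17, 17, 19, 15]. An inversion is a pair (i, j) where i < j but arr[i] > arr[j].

Finding inversions in [13, 6, 12, 15, 17, 17, 19, 15]:

(0, 1): arr[0]=13 > arr[1]=6
(0, 2): arr[0]=13 > arr[2]=12
(4, 7): arr[4]=17 > arr[7]=15
(5, 7): arr[5]=17 > arr[7]=15
(6, 7): arr[6]=19 > arr[7]=15

Total inversions: 5

The array has 5 inversion(s): (0,1), (0,2), (4,7), (5,7), (6,7). Each pair (i,j) satisfies i < j and arr[i] > arr[j].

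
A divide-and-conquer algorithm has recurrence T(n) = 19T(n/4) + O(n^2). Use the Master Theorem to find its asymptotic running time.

Master Theorem for T(n) = 19T(n/4) + O(n^2):

a = 19, b = 4, c = 2
log_b(a) = log_4(19) = 2.1240

Case 1: c = 2 < log_4(19) = 2.1240
T(n) = O(n^(log_4 19))

For T(n) = 19T(n/4) + O(n^2): log_4(19) = 2.1240. This is Case 1 of the Master Theorem (c < log_b(a), work dominated by leaves), giving O(n^(log_4 19)).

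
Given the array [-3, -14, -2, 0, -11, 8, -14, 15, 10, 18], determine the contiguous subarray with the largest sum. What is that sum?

Using Kadane's algorithm on [-3, -14, -2, 0, -11, 8, -14, 15, 10, 18]:

Scanning through the array:
Position 1 (value -14): max_ending_here = -14, max_so_far = -3
Position 2 (value -2): max_ending_here = -2, max_so_far = -2
Position 3 (value 0): max_ending_here = 0, max_so_far = 0
Position 4 (value -11): max_ending_here = -11, max_so_far = 0
Position 5 (value 8): max_ending_here = 8, max_so_far = 8
Position 6 (value -14): max_ending_here = -6, max_so_far = 8
Position 7 (value 15): max_ending_here = 15, max_so_far = 15
Position 8 (value 10): max_ending_here = 25, max_so_far = 25
Position 9 (value 18): max_ending_here = 43, max_so_far = 43

Maximum subarray: [15, 10, 18]
Maximum sum: 43

The maximum subarray is [15, 10, 18] with sum 43. This subarray runs from index 7 to index 9.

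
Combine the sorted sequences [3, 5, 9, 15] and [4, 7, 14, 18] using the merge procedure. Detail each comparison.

Merging process:

Compare 3 vs 4: take 3 from left. Merged: [3]
Compare 5 vs 4: take 4 from right. Merged: [3, 4]
Compare 5 vs 7: take 5 from left. Merged: [3, 4, 5]
Compare 9 vs 7: take 7 from right. Merged: [3, 4, 5, 7]
Compare 9 vs 14: take 9 from left. Merged: [3, 4, 5, 7, 9]
Compare 15 vs 14: take 14 from right. Merged: [3, 4, 5, 7, 9, 14]
Compare 15 vs 18: take 15 from left. Merged: [3, 4, 5, 7, 9, 14, 15]
Append remaining from right: [18]. Merged: [3, 4, 5, 7, 9, 14, 15, 18]

Final merged array: [3, 4, 5, 7, 9, 14, 15, 18]
Total comparisons: 7

The merged array is [3, 4, 5, 7, 9, 14, 15, 18], requiring 7 comparisons. The merge step runs in O(n) time where n is the total number of elements.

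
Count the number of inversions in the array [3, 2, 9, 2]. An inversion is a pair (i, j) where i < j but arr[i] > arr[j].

Finding inversions in [3, 2, 9, 2]:

(0, 1): arr[0]=3 > arr[1]=2
(0, 3): arr[0]=3 > arr[3]=2
(2, 3): arr[2]=9 > arr[3]=2

Total inversions: 3

The array has 3 inversion(s): (0,1), (0,3), (2,3). Each pair (i,j) satisfies i < j and arr[i] > arr[j].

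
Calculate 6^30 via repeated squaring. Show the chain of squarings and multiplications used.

Computing 6^30 by squaring (build up from 6^1; each line after the first costs one multiplication):

6^1 = 6
6^2 = (6^1)^2 = 6^2 = 36
6^3 = 6 * 6^2 = 6 * 36 = 216
6^6 = (6^3)^2 = 216^2 = 46656
6^7 = 6 * 6^6 = 6 * 46656 = 279936
6^14 = (6^7)^2 = 279936^2 = 78364164096
6^15 = 6 * 6^14 = 6 * 78364164096 = 470184984576
6^30 = (6^15)^2 = 470184984576^2 = 221073919720733357899776

Result: 221073919720733357899776
Multiplications needed: 7 (7 lines after 6^1)

6^30 = 221073919720733357899776. Using exponentiation by squaring, this requires 7 multiplications. The key idea: if the exponent is even, square the half-power; if odd, multiply by the base once.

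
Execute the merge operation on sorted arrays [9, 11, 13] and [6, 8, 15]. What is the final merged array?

Merging process:

Compare 9 vs 6: take 6 from right. Merged: [6]
Compare 9 vs 8: take 8 from right. Merged: [6, 8]
Compare 9 vs 15: take 9 from left. Merged: [6, 8, 9]
Compare 11 vs 15: take 11 from left. Merged: [6, 8, 9, 11]
Compare 13 vs 15: take 13 from left. Merged: [6, 8, 9, 11, 13]
Append remaining from right: [15]. Merged: [6, 8, 9, 11, 13, 15]

Final merged array: [6, 8, 9, 11, 13, 15]
Total comparisons: 5

The merged array is [6, 8, 9, 11, 13, 15], requiring 5 comparisons. The merge step runs in O(n) time where n is the total number of elements.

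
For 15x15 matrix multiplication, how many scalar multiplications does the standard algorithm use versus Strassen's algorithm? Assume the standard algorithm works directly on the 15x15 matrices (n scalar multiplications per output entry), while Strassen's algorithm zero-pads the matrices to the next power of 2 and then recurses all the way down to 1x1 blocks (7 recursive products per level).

Matrix multiplication for 15x15 matrices:

Strassen's algorithm requires power-of-2 dimensions. Pad 15x15 to 16x16 (next power of 2).

Standard algorithm: 15^3 = 3375 multiplications
Strassen's algorithm: 7^(log2(16)) = 7^4 = 2401 multiplications
Savings: 3375 - 2401 = 974 multiplications

Standard: 3375 multiplications (15^3). Strassen: 2401 multiplications (7^4, after padding to 16x16). Strassen reduces 8 recursive multiplications to 7 at each level.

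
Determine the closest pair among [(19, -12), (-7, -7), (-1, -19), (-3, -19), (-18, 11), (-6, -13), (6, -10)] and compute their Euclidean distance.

Computing all pairwise distances among 7 points:

d((19, -12), (-7, -7)) = 26.4764
d((19, -12), (-1, -19)) = 21.1896
d((19, -12), (-3, -19)) = 23.0868
d((19, -12), (-18, 11)) = 43.566
d((19, -12), (-6, -13)) = 25.02
d((19, -12), (6, -10)) = 13.1529
d((-7, -7), (-1, -19)) = 13.4164
d((-7, -7), (-3, -19)) = 12.6491
d((-7, -7), (-18, 11)) = 21.095
d((-7, -7), (-6, -13)) = 6.0828
d((-7, -7), (6, -10)) = 13.3417
d((-1, -19), (-3, -19)) = 2.0 <-- minimum
d((-1, -19), (-18, 11)) = 34.4819
d((-1, -19), (-6, -13)) = 7.8102
d((-1, -19), (6, -10)) = 11.4018
d((-3, -19), (-18, 11)) = 33.541
d((-3, -19), (-6, -13)) = 6.7082
d((-3, -19), (6, -10)) = 12.7279
d((-18, 11), (-6, -13)) = 26.8328
d((-18, 11), (6, -10)) = 31.8904
d((-6, -13), (6, -10)) = 12.3693

Closest pair: (-1, -19) and (-3, -19) with distance 2.0

The closest pair is (-1, -19) and (-3, -19) with Euclidean distance 2.0. For 7 points, brute-force pairwise comparison is shown above. For large n, the divide-and-conquer algorithm (sort by x, recurse on halves, check the dividing strip) achieves O(n log n).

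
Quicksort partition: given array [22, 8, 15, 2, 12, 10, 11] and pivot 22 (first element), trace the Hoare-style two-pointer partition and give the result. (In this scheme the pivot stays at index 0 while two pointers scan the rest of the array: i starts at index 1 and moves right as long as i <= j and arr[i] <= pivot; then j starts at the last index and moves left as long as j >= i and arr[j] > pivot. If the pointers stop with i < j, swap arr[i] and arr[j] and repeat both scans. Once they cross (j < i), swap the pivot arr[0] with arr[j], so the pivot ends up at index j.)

Hoare-style two-pointer partition with pivot = 22:

Initial array: [22, 8, 15, 2, 12, 10, 11]

Pointers start at i = 1, j = 6.
i ends at 7, j ends at 6: the pointers have crossed (j < i), so scanning stops.

Swap pivot arr[0] with arr[6] to place pivot at position 6: [11, 8, 15, 2, 12, 10, 22]
Pivot position: 6

After partitioning with pivot 22, the array becomes [11, 8, 15, 2, 12, 10, 22]. The pivot is placed at index 6. All elements to the left of the pivot are <= 22, and all elements to the right are > 22.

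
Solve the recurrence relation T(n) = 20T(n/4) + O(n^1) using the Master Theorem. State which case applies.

Master Theorem for T(n) = 20T(n/4) + O(n^1):

a = 20, b = 4, c = 1
log_b(a) = log_4(20) = 2.1610

Case 1: c = 1 < log_4(20) = 2.1610
T(n) = O(n^(log_4 20))

For T(n) = 20T(n/4) + O(n^1): log_4(20) = 2.1610. This is Case 1 of the Master Theorem (c < log_b(a), work dominated by leaves), giving O(n^(log_4 20)).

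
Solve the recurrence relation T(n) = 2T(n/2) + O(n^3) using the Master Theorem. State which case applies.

Master Theorem for T(n) = 2T(n/2) + O(n^3):

a = 2, b = 2, c = 3
log_b(a) = log_2(2) = 1.0000

Case 3: c = 3 > log_2(2) = 1.0000
T(n) = O(n^3) = O(n^3)

For T(n) = 2T(n/2) + O(n^3): log_2(2) = 1.0000. This is Case 3 of the Master Theorem (c > log_b(a), work dominated by root), giving O(n^3).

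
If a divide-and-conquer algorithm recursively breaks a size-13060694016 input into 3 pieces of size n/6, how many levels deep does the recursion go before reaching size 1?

For divide and conquer with division factor 6:

Problem sizes at each level:
Level 0: 13060694016
Level 1: 2176782336
Level 2: 362797056
Level 3: 60466176
Level 4: 10077696
Level 5: 1679616
Level 6: 279936
Level 7: 46656
Level 8: 7776
Level 9: 1296
Level 10: 216
Level 11: 36
Level 12: 6
Level 13: 1

The root is level 0 and the size-1 base case is level 13 (the tree spans levels 0 through 13, i.e. 14 levels counting the root), so the depth is the number of divisions: log_6(13060694016) = 13

The recursion tree depth is log_6(13060694016) = 13. At each level, the problem size is divided by 6, so it takes 13 divisions to reduce to a base case of size 1. The algorithm makes 3 recursive calls at each level.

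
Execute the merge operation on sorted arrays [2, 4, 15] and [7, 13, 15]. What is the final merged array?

Merging process:

Compare 2 vs 7: take 2 from left. Merged: [2]
Compare 4 vs 7: take 4 from left. Merged: [2, 4]
Compare 15 vs 7: take 7 from right. Merged: [2, 4, 7]
Compare 15 vs 13: take 13 from right. Merged: [2, 4, 7, 13]
Compare 15 vs 15: take 15 from left. Merged: [2, 4, 7, 13, 15]
Append remaining from right: [15]. Merged: [2, 4, 7, 13, 15, 15]

Final merged array: [2, 4, 7, 13, 15, 15]
Total comparisons: 5

The merged array is [2, 4, 7, 13, 15, 15], requiring 5 comparisons. The merge step runs in O(n) time where n is the total number of elements.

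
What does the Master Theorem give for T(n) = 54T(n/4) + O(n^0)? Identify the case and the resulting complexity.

Master Theorem for T(n) = 54T(n/4) + O(n^0):

a = 54, b = 4, c = 0
log_b(a) = log_4(54) = 2.8774

Case 1: c = 0 < log_4(54) = 2.8774
T(n) = O(n^(log_4 54))

For T(n) = 54T(n/4) + O(n^0): log_4(54) = 2.8774. This is Case 1 of the Master Theorem (c < log_b(a), work dominated by leaves), giving O(n^(log_4 54)).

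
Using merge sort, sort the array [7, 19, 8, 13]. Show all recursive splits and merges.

Merge sort trace:

Split: [7, 19, 8, 13] -> [7, 19] and [8, 13]
  Split: [7, 19] -> [7] and [19]
  Merge: [7] + [19] -> [7, 19]
  Split: [8, 13] -> [8] and [13]
  Merge: [8] + [13] -> [8, 13]
Merge: [7, 19] + [8, 13] -> [7, 8, 13, 19]

Final sorted array: [7, 8, 13, 19]

The merge sort proceeds by recursively splitting the array and merging sorted halves.
After all merges, the sorted array is [7, 8, 13, 19].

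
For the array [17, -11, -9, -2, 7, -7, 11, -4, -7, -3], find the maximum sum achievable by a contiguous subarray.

Using Kadane's algorithm on [17, -11, -9, -2, 7, -7, 11, -4, -7, -3]:

Scanning through the array:
Position 1 (value -11): max_ending_here = 6, max_so_far = 17
Position 2 (value -9): max_ending_here = -3, max_so_far = 17
Position 3 (value -2): max_ending_here = -2, max_so_far = 17
Position 4 (value 7): max_ending_here = 7, max_so_far = 17
Position 5 (value -7): max_ending_here = 0, max_so_far = 17
Position 6 (value 11): max_ending_here = 11, max_so_far = 17
Position 7 (value -4): max_ending_here = 7, max_so_far = 17
Position 8 (value -7): max_ending_here = 0, max_so_far = 17
Position 9 (value -3): max_ending_here = -3, max_so_far = 17

Maximum subarray: [17]
Maximum sum: 17

The maximum subarray is [17] with sum 17. This subarray runs from index 0 to index 0.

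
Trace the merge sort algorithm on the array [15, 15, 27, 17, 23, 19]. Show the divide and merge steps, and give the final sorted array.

Merge sort trace:

Split: [15, 15, 27, 17, 23, 19] -> [15, 15, 27] and [17, 23, 19]
  Split: [15, 15, 27] -> [15] and [15, 27]
    Split: [15, 27] -> [15] and [27]
    Merge: [15] + [27] -> [15, 27]
  Merge: [15] + [15, 27] -> [15, 15, 27]
  Split: [17, 23, 19] -> [17] and [23, 19]
    Split: [23, 19] -> [23] and [19]
    Merge: [23] + [19] -> [19, 23]
  Merge: [17] + [19, 23] -> [17, 19, 23]
Merge: [15, 15, 27] + [17, 19, 23] -> [15, 15, 17, 19, 23, 27]

Final sorted array: [15, 15, 17, 19, 23, 27]

The merge sort proceeds by recursively splitting the array and merging sorted halves.
After all merges, the sorted array is [15, 15, 17, 19, 23, 27].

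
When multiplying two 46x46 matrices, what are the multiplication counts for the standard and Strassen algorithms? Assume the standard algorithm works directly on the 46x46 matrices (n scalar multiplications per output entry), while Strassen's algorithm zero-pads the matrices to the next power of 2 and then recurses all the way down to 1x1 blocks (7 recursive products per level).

Matrix multiplication for 46x46 matrices:

Strassen's algorithm requires power-of-2 dimensions. Pad 46x46 to 64x64 (next power of 2).

Standard algorithm: 46^3 = 97336 multiplications
Strassen's algorithm: 7^(log2(64)) = 7^6 = 117649 multiplications
Difference: 97336 - 117649 = -20313 (Strassen uses MORE here due to padding overhead — for small or just-over-power-of-2 n, padding can outweigh the per-level savings)

Standard: 97336 multiplications (46^3). Strassen: 117649 multiplications (7^6, after padding to 64x64). Strassen reduces 8 recursive multiplications to 7 at each level.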